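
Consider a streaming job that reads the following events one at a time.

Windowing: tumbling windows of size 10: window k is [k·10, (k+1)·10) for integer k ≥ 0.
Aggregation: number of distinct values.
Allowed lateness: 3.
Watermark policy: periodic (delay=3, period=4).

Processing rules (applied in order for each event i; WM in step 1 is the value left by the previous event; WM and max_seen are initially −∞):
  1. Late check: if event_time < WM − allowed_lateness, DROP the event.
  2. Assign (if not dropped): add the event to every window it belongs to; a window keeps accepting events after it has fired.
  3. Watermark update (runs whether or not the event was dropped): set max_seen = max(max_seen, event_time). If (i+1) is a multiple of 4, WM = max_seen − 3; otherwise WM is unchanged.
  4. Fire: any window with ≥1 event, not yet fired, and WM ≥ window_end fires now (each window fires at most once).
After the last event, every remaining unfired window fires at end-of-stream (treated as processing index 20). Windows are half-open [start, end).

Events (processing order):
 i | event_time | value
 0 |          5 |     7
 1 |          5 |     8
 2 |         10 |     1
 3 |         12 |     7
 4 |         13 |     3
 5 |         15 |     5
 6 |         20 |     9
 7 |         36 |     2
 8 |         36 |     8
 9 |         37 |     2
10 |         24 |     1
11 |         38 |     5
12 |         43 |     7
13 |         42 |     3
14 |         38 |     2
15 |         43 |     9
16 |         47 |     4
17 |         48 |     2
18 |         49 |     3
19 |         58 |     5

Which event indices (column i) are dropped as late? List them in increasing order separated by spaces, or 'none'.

10

i=0 t=5 v=7: → [0,10); WM=−∞
i=1 t=5 v=8: → [0,10); WM=−∞
i=2 t=10 v=1: → [10,20); WM=−∞
i=3 t=12 v=7: → [10,20); WM=9
i=4 t=13 v=3: → [10,20); WM=9
i=5 t=15 v=5: → [10,20); WM=9
i=6 t=20 v=9: → [20,30); WM=9
i=7 t=36 v=2: → [30,40); WM=33; [0,10) fires=2 [10,20) fires=4 [20,30) fires=1
i=8 t=36 v=8: → [30,40); WM=33
i=9 t=37 v=2: → [30,40); WM=33
i=10 t=24 v=1: DROP (t<33-3); WM=33
i=11 t=38 v=5: → [30,40); WM=35
i=12 t=43 v=7: → [40,50); WM=35
i=13 t=42 v=3: → [40,50); WM=35
i=14 t=38 v=2: → [30,40); WM=35
i=15 t=43 v=9: → [40,50); WM=40; [30,40) fires=3
i=16 t=47 v=4: → [40,50); WM=40
i=17 t=48 v=2: → [40,50); WM=40
i=18 t=49 v=3: → [40,50); WM=40
i=19 t=58 v=5: → [50,60); WM=55; [40,50) fires=5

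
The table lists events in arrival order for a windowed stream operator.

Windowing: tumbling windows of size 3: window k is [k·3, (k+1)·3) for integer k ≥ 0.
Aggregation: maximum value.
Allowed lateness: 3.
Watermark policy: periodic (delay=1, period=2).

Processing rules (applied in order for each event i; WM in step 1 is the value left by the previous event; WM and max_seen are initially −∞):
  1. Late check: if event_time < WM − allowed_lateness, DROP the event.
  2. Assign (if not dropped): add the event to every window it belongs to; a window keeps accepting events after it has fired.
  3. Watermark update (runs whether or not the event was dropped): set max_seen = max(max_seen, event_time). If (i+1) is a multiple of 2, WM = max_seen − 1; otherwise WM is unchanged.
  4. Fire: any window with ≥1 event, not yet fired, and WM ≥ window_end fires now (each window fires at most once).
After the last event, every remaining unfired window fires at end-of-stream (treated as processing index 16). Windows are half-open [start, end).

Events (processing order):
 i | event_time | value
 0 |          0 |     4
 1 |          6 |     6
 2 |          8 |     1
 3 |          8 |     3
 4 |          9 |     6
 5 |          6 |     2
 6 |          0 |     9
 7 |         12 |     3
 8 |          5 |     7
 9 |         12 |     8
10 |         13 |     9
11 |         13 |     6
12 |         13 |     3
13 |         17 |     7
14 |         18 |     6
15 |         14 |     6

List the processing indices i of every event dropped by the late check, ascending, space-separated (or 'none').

i=0 t=0 v=4: → [0,3); WM=−∞
i=1 t=6 v=6: → [6,9); WM=5; [0,3) fires=4
i=2 t=8 v=1: → [6,9); WM=5
i=3 t=8 v=3: → [6,9); WM=7
i=4 t=9 v=6: → [9,12); WM=7
i=5 t=6 v=2: → [6,9); WM=8
i=6 t=0 v=9: DROP (t<8-3); WM=8
i=7 t=12 v=3: → [12,15); WM=11; [6,9) fires=6
i=8 t=5 v=7: DROP (t<11-3); WM=11
i=9 t=12 v=8: → [12,15); WM=11
i=10 t=13 v=9: → [12,15); WM=11
i=11 t=13 v=6: → [12,15); WM=12; [9,12) fires=6
i=12 t=13 v=3: → [12,15); WM=12
i=13 t=17 v=7: → [15,18); WM=16; [12,15) fires=9
i=14 t=18 v=6: → [18,21); WM=16
i=15 t=14 v=6: → [12,15); WM=17

6 8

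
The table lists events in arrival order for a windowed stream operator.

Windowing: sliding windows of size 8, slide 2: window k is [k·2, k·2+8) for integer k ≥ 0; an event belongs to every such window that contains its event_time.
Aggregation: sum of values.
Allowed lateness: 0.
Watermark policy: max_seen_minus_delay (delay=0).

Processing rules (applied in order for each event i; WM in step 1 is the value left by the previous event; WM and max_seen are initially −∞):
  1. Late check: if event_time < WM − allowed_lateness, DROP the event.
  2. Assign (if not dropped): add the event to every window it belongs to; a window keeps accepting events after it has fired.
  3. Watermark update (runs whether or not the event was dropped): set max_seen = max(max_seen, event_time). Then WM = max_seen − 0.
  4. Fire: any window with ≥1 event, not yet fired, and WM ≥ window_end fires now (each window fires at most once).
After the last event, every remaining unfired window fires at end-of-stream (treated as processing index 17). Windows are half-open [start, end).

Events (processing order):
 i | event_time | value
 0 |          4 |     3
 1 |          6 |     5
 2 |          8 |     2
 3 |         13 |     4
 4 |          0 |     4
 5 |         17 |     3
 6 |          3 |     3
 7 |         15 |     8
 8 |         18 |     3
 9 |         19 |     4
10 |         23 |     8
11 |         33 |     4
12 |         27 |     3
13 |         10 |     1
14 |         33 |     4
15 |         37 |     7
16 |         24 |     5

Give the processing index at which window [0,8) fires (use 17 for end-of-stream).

i=0 t=4 v=3: → [4,12),[2,10),[0,8); WM=4
i=1 t=6 v=5: → [6,14),[4,12),[2,10),[0,8); WM=6
i=2 t=8 v=2: → [8,16),[6,14),[4,12),[2,10); WM=8; [0,8) fires=8
i=3 t=13 v=4: → [12,20),[10,18),[8,16),[6,14); WM=13; [2,10) fires=10 [4,12) fires=10
i=4 t=0 v=4: DROP (t<13-0); WM=13
i=5 t=17 v=3: → [16,24),[14,22),[12,20),[10,18); WM=17; [6,14) fires=11 [8,16) fires=6
i=6 t=3 v=3: DROP (t<17-0); WM=17
i=7 t=15 v=8: DROP (t<17-0); WM=17
i=8 t=18 v=3: → [18,26),[16,24),[14,22),[12,20); WM=18; [10,18) fires=7
i=9 t=19 v=4: → [18,26),[16,24),[14,22),[12,20); WM=19
i=10 t=23 v=8: → [22,30),[20,28),[18,26),[16,24); WM=23; [12,20) fires=14 [14,22) fires=10
i=11 t=33 v=4: → [32,40),[30,38),[28,36),[26,34); WM=33; [16,24) fires=18 [18,26) fires=15 [20,28) fires=8 [22,30) fires=8
i=12 t=27 v=3: DROP (t<33-0); WM=33
i=13 t=10 v=1: DROP (t<33-0); WM=33
i=14 t=33 v=4: → [32,40),[30,38),[28,36),[26,34); WM=33
i=15 t=37 v=7: → [36,44),[34,42),[32,40),[30,38); WM=37; [26,34) fires=8 [28,36) fires=8
i=16 t=24 v=5: DROP (t<37-0); WM=37

2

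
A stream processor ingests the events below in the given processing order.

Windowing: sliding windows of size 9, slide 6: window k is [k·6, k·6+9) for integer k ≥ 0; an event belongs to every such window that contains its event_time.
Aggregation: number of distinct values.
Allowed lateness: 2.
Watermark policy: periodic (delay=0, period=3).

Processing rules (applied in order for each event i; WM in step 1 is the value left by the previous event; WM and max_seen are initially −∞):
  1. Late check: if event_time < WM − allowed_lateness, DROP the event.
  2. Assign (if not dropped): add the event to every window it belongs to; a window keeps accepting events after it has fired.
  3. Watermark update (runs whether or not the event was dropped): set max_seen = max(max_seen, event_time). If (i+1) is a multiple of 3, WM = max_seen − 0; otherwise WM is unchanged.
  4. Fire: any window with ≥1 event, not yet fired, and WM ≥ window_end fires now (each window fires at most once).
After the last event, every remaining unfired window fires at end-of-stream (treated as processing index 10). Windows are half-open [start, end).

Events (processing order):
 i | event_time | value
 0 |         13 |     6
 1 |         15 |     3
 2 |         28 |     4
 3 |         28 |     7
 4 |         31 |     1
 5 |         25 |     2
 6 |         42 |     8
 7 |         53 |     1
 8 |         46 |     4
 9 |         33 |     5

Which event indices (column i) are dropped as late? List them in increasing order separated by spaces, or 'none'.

5 9

i=0 t=13 v=6: → [12,21),[6,15); WM=−∞
i=1 t=15 v=3: → [12,21); WM=−∞
i=2 t=28 v=4: → [24,33); WM=28; [6,15) fires=1 [12,21) fires=2
i=3 t=28 v=7: → [24,33); WM=28
i=4 t=31 v=1: → [30,39),[24,33); WM=28
i=5 t=25 v=2: DROP (t<28-2); WM=31
i=6 t=42 v=8: → [42,51),[36,45); WM=31
i=7 t=53 v=1: → [48,57); WM=31
i=8 t=46 v=4: → [42,51); WM=53; [24,33) fires=3 [30,39) fires=1 [36,45) fires=1 [42,51) fires=2
i=9 t=33 v=5: DROP (t<53-2); WM=53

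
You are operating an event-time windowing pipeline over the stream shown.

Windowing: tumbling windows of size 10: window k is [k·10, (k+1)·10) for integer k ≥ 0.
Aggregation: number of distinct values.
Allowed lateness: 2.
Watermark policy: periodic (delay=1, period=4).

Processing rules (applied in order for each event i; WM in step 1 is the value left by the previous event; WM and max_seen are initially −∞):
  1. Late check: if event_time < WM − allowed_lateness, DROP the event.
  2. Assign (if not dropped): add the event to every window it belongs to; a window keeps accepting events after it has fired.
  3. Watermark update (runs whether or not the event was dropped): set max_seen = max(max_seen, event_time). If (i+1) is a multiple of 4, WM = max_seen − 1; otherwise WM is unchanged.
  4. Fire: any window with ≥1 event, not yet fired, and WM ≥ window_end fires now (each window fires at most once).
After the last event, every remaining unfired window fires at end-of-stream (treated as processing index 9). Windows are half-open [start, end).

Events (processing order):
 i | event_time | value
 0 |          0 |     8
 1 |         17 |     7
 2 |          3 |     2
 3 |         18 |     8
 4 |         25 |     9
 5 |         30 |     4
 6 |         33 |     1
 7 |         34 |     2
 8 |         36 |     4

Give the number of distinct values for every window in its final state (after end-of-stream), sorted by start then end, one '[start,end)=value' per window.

i=0 t=0 v=8: → [0,10); WM=−∞
i=1 t=17 v=7: → [10,20); WM=−∞
i=2 t=3 v=2: → [0,10); WM=−∞
i=3 t=18 v=8: → [10,20); WM=17; [0,10) fires=2
i=4 t=25 v=9: → [20,30); WM=17
i=5 t=30 v=4: → [30,40); WM=17
i=6 t=33 v=1: → [30,40); WM=17
i=7 t=34 v=2: → [30,40); WM=33; [10,20) fires=2 [20,30) fires=1
i=8 t=36 v=4: → [30,40); WM=33

[0,10)=2 [10,20)=2 [20,30)=1 [30,40)=3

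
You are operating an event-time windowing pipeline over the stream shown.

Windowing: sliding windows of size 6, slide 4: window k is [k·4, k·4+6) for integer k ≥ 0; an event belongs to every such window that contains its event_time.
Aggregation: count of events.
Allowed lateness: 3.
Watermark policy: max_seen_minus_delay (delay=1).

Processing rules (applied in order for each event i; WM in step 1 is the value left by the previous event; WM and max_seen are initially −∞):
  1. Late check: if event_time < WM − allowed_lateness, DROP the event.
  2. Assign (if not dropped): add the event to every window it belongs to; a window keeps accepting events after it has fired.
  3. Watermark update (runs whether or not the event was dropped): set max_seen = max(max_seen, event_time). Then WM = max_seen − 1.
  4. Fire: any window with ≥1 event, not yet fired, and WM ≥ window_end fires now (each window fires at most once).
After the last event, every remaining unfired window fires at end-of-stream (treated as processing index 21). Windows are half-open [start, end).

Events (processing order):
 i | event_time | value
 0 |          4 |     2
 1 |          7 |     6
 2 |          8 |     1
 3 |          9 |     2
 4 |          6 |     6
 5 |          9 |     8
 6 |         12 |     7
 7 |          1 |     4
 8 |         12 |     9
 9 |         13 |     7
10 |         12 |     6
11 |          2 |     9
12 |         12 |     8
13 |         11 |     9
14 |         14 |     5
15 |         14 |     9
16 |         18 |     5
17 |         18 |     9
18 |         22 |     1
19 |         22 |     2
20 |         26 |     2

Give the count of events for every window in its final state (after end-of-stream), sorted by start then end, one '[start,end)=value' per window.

[0,6)=1 [4,10)=6 [8,14)=9 [12,18)=7 [16,22)=2 [20,26)=2 [24,30)=1

i=0 t=4 v=2: → [4,10),[0,6); WM=3
i=1 t=7 v=6: → [4,10); WM=6; [0,6) fires=1
i=2 t=8 v=1: → [8,14),[4,10); WM=7
i=3 t=9 v=2: → [8,14),[4,10); WM=8
i=4 t=6 v=6: → [4,10); WM=8
i=5 t=9 v=8: → [8,14),[4,10); WM=8
i=6 t=12 v=7: → [12,18),[8,14); WM=11; [4,10) fires=6
i=7 t=1 v=4: DROP (t<11-3); WM=11
i=8 t=12 v=9: → [12,18),[8,14); WM=11
i=9 t=13 v=7: → [12,18),[8,14); WM=12
i=10 t=12 v=6: → [12,18),[8,14); WM=12
i=11 t=2 v=9: DROP (t<12-3); WM=12
i=12 t=12 v=8: → [12,18),[8,14); WM=12
i=13 t=11 v=9: → [8,14); WM=12
i=14 t=14 v=5: → [12,18); WM=13
i=15 t=14 v=9: → [12,18); WM=13
i=16 t=18 v=5: → [16,22); WM=17; [8,14) fires=9
i=17 t=18 v=9: → [16,22); WM=17
i=18 t=22 v=1: → [20,26); WM=21; [12,18) fires=7
i=19 t=22 v=2: → [20,26); WM=21
i=20 t=26 v=2: → [24,30); WM=25; [16,22) fires=2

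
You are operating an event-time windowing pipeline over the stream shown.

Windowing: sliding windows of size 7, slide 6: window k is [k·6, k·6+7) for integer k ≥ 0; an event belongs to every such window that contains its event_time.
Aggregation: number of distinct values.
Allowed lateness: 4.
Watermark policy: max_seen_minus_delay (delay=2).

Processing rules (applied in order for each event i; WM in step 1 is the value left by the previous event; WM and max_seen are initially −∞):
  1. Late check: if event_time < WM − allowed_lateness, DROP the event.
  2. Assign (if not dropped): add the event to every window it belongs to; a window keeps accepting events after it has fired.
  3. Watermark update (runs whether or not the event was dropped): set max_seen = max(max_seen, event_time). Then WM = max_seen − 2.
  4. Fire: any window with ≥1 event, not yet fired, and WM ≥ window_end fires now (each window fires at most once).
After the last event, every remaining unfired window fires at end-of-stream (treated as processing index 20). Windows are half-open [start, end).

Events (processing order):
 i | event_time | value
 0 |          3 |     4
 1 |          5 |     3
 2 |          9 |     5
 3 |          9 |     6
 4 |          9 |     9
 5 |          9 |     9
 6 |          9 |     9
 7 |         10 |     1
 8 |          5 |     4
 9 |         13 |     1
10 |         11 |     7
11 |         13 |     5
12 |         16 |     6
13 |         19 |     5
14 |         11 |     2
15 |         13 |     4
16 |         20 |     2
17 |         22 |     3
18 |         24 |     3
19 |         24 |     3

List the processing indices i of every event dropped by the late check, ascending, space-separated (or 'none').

14

i=0 t=3 v=4: → [0,7); WM=1
i=1 t=5 v=3: → [0,7); WM=3
i=2 t=9 v=5: → [6,13); WM=7; [0,7) fires=2
i=3 t=9 v=6: → [6,13); WM=7
i=4 t=9 v=9: → [6,13); WM=7
i=5 t=9 v=9: → [6,13); WM=7
i=6 t=9 v=9: → [6,13); WM=7
i=7 t=10 v=1: → [6,13); WM=8
i=8 t=5 v=4: → [0,7); WM=8
i=9 t=13 v=1: → [12,19); WM=11
i=10 t=11 v=7: → [6,13); WM=11
i=11 t=13 v=5: → [12,19); WM=11
i=12 t=16 v=6: → [12,19); WM=14; [6,13) fires=5
i=13 t=19 v=5: → [18,25); WM=17
i=14 t=11 v=2: DROP (t<17-4); WM=17
i=15 t=13 v=4: → [12,19); WM=17
i=16 t=20 v=2: → [18,25); WM=18
i=17 t=22 v=3: → [18,25); WM=20; [12,19) fires=4
i=18 t=24 v=3: → [24,31),[18,25); WM=22
i=19 t=24 v=3: → [24,31),[18,25); WM=22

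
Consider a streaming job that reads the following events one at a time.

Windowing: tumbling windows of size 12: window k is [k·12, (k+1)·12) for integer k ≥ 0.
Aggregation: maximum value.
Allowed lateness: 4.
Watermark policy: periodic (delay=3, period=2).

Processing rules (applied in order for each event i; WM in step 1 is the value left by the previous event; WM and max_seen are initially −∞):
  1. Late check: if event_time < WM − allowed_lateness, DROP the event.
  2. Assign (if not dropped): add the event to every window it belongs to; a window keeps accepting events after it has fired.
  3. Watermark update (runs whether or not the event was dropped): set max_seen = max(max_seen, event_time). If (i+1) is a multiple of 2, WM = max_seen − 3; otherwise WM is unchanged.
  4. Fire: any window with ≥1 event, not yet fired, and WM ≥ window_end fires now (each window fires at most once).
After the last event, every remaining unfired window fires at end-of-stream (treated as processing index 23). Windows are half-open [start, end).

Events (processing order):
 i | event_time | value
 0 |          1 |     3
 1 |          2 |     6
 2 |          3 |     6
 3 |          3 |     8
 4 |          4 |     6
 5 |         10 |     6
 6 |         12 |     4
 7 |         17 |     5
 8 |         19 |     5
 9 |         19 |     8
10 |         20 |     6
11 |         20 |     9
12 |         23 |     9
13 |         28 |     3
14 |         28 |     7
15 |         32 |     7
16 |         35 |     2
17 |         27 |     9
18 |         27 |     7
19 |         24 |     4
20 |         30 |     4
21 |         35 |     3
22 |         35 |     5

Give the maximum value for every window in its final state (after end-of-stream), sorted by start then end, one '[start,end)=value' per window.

i=0 t=1 v=3: → [0,12); WM=−∞
i=1 t=2 v=6: → [0,12); WM=-1
i=2 t=3 v=6: → [0,12); WM=-1
i=3 t=3 v=8: → [0,12); WM=0
i=4 t=4 v=6: → [0,12); WM=0
i=5 t=10 v=6: → [0,12); WM=7
i=6 t=12 v=4: → [12,24); WM=7
i=7 t=17 v=5: → [12,24); WM=14; [0,12) fires=8
i=8 t=19 v=5: → [12,24); WM=14
i=9 t=19 v=8: → [12,24); WM=16
i=10 t=20 v=6: → [12,24); WM=16
i=11 t=20 v=9: → [12,24); WM=17
i=12 t=23 v=9: → [12,24); WM=17
i=13 t=28 v=3: → [24,36); WM=25; [12,24) fires=9
i=14 t=28 v=7: → [24,36); WM=25
i=15 t=32 v=7: → [24,36); WM=29
i=16 t=35 v=2: → [24,36); WM=29
i=17 t=27 v=9: → [24,36); WM=32
i=18 t=27 v=7: DROP (t<32-4); WM=32
i=19 t=24 v=4: DROP (t<32-4); WM=32
i=20 t=30 v=4: → [24,36); WM=32
i=21 t=35 v=3: → [24,36); WM=32
i=22 t=35 v=5: → [24,36); WM=32

[0,12)=8 [12,24)=9 [24,36)=9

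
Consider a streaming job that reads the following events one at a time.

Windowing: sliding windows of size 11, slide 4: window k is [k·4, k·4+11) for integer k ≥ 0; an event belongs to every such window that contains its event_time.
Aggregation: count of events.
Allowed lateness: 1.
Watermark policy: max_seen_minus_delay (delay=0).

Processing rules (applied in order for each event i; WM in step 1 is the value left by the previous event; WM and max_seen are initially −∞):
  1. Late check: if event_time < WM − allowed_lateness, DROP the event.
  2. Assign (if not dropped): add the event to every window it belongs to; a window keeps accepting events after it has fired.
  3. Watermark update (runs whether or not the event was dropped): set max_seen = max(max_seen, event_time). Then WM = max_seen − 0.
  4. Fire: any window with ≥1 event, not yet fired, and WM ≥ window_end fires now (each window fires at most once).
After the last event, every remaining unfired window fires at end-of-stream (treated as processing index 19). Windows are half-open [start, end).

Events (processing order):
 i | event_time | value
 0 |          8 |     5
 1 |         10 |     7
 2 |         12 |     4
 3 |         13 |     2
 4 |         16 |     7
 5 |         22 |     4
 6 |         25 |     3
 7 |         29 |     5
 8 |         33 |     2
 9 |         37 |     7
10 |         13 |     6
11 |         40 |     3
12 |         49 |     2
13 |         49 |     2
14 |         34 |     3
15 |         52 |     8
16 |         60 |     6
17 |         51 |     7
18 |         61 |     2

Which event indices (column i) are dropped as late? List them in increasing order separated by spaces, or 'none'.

i=0 t=8 v=5: → [8,19),[4,15),[0,11); WM=8
i=1 t=10 v=7: → [8,19),[4,15),[0,11); WM=10
i=2 t=12 v=4: → [12,23),[8,19),[4,15); WM=12; [0,11) fires=2
i=3 t=13 v=2: → [12,23),[8,19),[4,15); WM=13
i=4 t=16 v=7: → [16,27),[12,23),[8,19); WM=16; [4,15) fires=4
i=5 t=22 v=4: → [20,31),[16,27),[12,23); WM=22; [8,19) fires=5
i=6 t=25 v=3: → [24,35),[20,31),[16,27); WM=25; [12,23) fires=4
i=7 t=29 v=5: → [28,39),[24,35),[20,31); WM=29; [16,27) fires=3
i=8 t=33 v=2: → [32,43),[28,39),[24,35); WM=33; [20,31) fires=3
i=9 t=37 v=7: → [36,47),[32,43),[28,39); WM=37; [24,35) fires=3
i=10 t=13 v=6: DROP (t<37-1); WM=37
i=11 t=40 v=3: → [40,51),[36,47),[32,43); WM=40; [28,39) fires=3
i=12 t=49 v=2: → [48,59),[44,55),[40,51); WM=49; [32,43) fires=3 [36,47) fires=2
i=13 t=49 v=2: → [48,59),[44,55),[40,51); WM=49
i=14 t=34 v=3: DROP (t<49-1); WM=49
i=15 t=52 v=8: → [52,63),[48,59),[44,55); WM=52; [40,51) fires=3
i=16 t=60 v=6: → [60,71),[56,67),[52,63); WM=60; [44,55) fires=3 [48,59) fires=3
i=17 t=51 v=7: DROP (t<60-1); WM=60
i=18 t=61 v=2: → [60,71),[56,67),[52,63); WM=61

10 14 17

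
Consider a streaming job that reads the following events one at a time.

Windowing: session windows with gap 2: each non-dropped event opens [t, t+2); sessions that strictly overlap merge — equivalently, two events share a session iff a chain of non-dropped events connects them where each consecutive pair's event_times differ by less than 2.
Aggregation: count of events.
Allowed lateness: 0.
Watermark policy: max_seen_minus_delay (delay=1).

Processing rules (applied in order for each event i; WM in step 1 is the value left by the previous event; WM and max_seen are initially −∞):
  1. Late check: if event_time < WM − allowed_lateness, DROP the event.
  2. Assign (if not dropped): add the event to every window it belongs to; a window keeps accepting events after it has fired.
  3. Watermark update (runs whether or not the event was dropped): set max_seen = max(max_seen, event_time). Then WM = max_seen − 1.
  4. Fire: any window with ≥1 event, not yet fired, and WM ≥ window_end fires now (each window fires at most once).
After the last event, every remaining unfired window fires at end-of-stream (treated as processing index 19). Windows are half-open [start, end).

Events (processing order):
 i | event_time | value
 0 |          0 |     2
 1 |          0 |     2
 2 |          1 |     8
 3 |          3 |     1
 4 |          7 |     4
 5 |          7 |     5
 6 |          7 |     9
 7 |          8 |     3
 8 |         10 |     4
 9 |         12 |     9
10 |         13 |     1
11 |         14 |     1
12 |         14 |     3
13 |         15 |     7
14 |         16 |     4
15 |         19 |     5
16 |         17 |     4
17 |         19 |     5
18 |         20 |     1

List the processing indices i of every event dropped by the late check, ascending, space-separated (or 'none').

16

i=0 t=0 v=2: → [0,2); WM=-1
i=1 t=0 v=2: → [0,2); WM=-1
i=2 t=1 v=8: → [0,3); WM=0
i=3 t=3 v=1: → [3,5); WM=2
i=4 t=7 v=4: → [7,9); WM=6
i=5 t=7 v=5: → [7,9); WM=6
i=6 t=7 v=9: → [7,9); WM=6
i=7 t=8 v=3: → [7,10); WM=7
i=8 t=10 v=4: → [10,12); WM=9
i=9 t=12 v=9: → [12,14); WM=11
i=10 t=13 v=1: → [12,15); WM=12
i=11 t=14 v=1: → [12,16); WM=13
i=12 t=14 v=3: → [12,16); WM=13
i=13 t=15 v=7: → [12,17); WM=14
i=14 t=16 v=4: → [12,18); WM=15
i=15 t=19 v=5: → [19,21); WM=18
i=16 t=17 v=4: DROP (t<18-0); WM=18
i=17 t=19 v=5: → [19,21); WM=18
i=18 t=20 v=1: → [19,22); WM=19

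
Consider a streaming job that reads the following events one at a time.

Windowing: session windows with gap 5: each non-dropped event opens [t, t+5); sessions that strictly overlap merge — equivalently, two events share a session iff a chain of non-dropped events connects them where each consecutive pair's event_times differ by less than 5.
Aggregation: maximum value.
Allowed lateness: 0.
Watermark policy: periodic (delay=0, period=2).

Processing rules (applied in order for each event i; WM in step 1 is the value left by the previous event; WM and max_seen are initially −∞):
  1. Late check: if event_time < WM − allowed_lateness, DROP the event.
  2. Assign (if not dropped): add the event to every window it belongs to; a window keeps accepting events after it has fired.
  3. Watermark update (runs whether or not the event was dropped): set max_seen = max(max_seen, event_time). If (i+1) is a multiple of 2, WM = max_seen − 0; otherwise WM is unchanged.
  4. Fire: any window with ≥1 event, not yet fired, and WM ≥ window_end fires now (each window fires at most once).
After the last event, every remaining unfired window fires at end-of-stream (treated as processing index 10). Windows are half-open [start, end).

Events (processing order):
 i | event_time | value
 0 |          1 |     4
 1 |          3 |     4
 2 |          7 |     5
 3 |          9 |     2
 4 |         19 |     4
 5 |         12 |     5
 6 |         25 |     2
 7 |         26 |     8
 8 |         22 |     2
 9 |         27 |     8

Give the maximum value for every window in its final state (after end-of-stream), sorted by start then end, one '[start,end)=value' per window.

[1,17)=5 [19,24)=4 [25,32)=8

i=0 t=1 v=4: → [1,6); WM=−∞
i=1 t=3 v=4: → [1,8); WM=3
i=2 t=7 v=5: → [1,12); WM=3
i=3 t=9 v=2: → [1,14); WM=9
i=4 t=19 v=4: → [19,24); WM=9
i=5 t=12 v=5: → [1,17); WM=19
i=6 t=25 v=2: → [25,30); WM=19
i=7 t=26 v=8: → [25,31); WM=26
i=8 t=22 v=2: DROP (t<26-0); WM=26
i=9 t=27 v=8: → [25,32); WM=27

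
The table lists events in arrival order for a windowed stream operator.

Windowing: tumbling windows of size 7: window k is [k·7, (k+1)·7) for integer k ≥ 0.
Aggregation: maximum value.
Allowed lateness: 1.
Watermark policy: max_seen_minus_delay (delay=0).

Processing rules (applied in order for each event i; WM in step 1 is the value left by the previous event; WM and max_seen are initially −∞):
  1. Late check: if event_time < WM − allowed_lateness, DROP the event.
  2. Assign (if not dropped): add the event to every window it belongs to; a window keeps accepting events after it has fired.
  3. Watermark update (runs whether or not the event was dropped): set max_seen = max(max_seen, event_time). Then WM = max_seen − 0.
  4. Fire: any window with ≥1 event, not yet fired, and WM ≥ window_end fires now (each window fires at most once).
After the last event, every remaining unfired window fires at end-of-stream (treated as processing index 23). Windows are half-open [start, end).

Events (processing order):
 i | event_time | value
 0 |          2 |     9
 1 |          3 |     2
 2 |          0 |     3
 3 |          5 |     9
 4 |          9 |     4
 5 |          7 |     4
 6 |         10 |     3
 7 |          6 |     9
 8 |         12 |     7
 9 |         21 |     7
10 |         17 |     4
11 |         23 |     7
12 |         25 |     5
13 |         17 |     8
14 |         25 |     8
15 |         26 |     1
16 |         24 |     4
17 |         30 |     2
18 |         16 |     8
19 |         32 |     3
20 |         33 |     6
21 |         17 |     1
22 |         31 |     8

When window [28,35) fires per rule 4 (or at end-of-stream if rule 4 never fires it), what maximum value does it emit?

6

i=0 t=2 v=9: → [0,7); WM=2
i=1 t=3 v=2: → [0,7); WM=3
i=2 t=0 v=3: DROP (t<3-1); WM=3
i=3 t=5 v=9: → [0,7); WM=5
i=4 t=9 v=4: → [7,14); WM=9; [0,7) fires=9
i=5 t=7 v=4: DROP (t<9-1); WM=9
i=6 t=10 v=3: → [7,14); WM=10
i=7 t=6 v=9: DROP (t<10-1); WM=10
i=8 t=12 v=7: → [7,14); WM=12
i=9 t=21 v=7: → [21,28); WM=21; [7,14) fires=7
i=10 t=17 v=4: DROP (t<21-1); WM=21
i=11 t=23 v=7: → [21,28); WM=23
i=12 t=25 v=5: → [21,28); WM=25
i=13 t=17 v=8: DROP (t<25-1); WM=25
i=14 t=25 v=8: → [21,28); WM=25
i=15 t=26 v=1: → [21,28); WM=26
i=16 t=24 v=4: DROP (t<26-1); WM=26
i=17 t=30 v=2: → [28,35); WM=30; [21,28) fires=8
i=18 t=16 v=8: DROP (t<30-1); WM=30
i=19 t=32 v=3: → [28,35); WM=32
i=20 t=33 v=6: → [28,35); WM=33
i=21 t=17 v=1: DROP (t<33-1); WM=33
i=22 t=31 v=8: DROP (t<33-1); WM=33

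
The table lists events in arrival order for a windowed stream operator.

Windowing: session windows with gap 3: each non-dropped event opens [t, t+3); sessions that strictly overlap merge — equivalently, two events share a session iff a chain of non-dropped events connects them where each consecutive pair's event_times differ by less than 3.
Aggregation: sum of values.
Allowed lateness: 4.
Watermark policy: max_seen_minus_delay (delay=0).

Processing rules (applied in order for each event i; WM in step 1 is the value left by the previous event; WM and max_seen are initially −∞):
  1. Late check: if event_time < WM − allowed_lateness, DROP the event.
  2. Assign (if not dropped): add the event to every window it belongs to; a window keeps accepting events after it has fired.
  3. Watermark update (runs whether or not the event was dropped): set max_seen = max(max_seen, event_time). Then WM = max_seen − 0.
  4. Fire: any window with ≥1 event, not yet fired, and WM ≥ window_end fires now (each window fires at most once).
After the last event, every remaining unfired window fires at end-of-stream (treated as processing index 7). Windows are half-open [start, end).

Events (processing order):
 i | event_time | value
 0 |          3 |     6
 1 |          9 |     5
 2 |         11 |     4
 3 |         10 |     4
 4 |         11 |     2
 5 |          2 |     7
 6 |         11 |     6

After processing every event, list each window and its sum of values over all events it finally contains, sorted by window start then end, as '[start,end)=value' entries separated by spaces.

[3,6)=6 [9,14)=21

i=0 t=3 v=6: → [3,6); WM=3
i=1 t=9 v=5: → [9,12); WM=9
i=2 t=11 v=4: → [9,14); WM=11
i=3 t=10 v=4: → [9,14); WM=11
i=4 t=11 v=2: → [9,14); WM=11
i=5 t=2 v=7: DROP (t<11-4); WM=11
i=6 t=11 v=6: → [9,14); WM=11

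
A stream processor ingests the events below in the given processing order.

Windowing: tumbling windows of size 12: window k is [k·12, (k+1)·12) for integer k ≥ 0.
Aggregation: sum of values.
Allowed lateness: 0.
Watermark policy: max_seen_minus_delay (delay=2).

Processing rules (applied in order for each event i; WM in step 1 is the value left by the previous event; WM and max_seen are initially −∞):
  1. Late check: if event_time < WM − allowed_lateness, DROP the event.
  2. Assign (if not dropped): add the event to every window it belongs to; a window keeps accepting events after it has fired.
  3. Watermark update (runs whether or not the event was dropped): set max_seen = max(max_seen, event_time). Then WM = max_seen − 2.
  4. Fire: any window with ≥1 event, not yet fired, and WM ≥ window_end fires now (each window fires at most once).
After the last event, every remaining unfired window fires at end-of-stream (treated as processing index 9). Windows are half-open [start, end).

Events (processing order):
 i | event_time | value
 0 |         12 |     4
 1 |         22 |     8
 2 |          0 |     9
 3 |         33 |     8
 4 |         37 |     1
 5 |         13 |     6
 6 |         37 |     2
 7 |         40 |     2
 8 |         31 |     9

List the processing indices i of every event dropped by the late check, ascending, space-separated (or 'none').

i=0 t=12 v=4: → [12,24); WM=10
i=1 t=22 v=8: → [12,24); WM=20
i=2 t=0 v=9: DROP (t<20-0); WM=20
i=3 t=33 v=8: → [24,36); WM=31; [12,24) fires=12
i=4 t=37 v=1: → [36,48); WM=35
i=5 t=13 v=6: DROP (t<35-0); WM=35
i=6 t=37 v=2: → [36,48); WM=35
i=7 t=40 v=2: → [36,48); WM=38; [24,36) fires=8
i=8 t=31 v=9: DROP (t<38-0); WM=38

2 5 8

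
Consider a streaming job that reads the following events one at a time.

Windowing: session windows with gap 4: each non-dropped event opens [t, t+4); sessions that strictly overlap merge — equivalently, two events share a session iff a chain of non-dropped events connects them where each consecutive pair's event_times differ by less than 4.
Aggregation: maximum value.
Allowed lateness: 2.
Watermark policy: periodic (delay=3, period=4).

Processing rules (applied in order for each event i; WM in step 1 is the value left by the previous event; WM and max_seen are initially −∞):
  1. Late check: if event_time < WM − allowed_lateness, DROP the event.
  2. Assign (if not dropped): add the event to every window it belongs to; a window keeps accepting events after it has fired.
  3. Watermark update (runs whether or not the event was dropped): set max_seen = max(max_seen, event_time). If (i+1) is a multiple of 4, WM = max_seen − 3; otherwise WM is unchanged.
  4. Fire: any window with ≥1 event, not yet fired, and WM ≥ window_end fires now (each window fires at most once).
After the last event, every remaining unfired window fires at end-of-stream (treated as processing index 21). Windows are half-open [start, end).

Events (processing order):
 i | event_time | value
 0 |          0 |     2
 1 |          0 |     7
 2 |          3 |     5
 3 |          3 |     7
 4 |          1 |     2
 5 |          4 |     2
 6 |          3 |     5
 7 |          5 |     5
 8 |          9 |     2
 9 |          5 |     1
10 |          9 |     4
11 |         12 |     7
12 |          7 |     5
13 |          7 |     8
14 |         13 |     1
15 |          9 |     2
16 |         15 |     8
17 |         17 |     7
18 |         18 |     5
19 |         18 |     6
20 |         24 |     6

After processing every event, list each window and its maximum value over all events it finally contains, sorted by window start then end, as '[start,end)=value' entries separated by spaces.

i=0 t=0 v=2: → [0,4); WM=−∞
i=1 t=0 v=7: → [0,4); WM=−∞
i=2 t=3 v=5: → [0,7); WM=−∞
i=3 t=3 v=7: → [0,7); WM=0
i=4 t=1 v=2: → [0,7); WM=0
i=5 t=4 v=2: → [0,8); WM=0
i=6 t=3 v=5: → [0,8); WM=0
i=7 t=5 v=5: → [0,9); WM=2
i=8 t=9 v=2: → [9,13); WM=2
i=9 t=5 v=1: → [0,9); WM=2
i=10 t=9 v=4: → [9,13); WM=2
i=11 t=12 v=7: → [9,16); WM=9
i=12 t=7 v=5: → [0,16); WM=9
i=13 t=7 v=8: → [0,16); WM=9
i=14 t=13 v=1: → [0,17); WM=9
i=15 t=9 v=2: → [0,17); WM=10
i=16 t=15 v=8: → [0,19); WM=10
i=17 t=17 v=7: → [0,21); WM=10
i=18 t=18 v=5: → [0,22); WM=10
i=19 t=18 v=6: → [0,22); WM=15
i=20 t=24 v=6: → [24,28); WM=15

[0,22)=8 [24,28)=6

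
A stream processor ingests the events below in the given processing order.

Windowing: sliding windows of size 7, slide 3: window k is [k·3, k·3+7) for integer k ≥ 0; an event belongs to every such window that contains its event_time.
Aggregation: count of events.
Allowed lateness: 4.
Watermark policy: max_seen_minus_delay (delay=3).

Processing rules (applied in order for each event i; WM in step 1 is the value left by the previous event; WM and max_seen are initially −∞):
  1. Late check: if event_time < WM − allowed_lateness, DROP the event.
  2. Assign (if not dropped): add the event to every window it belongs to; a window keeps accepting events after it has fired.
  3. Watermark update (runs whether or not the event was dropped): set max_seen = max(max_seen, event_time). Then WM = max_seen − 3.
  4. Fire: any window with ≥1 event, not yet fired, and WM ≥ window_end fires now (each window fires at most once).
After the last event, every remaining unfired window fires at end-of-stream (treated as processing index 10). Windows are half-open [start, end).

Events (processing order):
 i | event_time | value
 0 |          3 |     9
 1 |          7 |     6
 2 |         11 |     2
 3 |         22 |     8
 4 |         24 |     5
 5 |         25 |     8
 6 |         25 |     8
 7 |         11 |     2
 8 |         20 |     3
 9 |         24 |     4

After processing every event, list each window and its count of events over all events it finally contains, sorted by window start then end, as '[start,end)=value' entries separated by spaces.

[0,7)=1 [3,10)=2 [6,13)=2 [9,16)=1 [15,22)=1 [18,25)=4 [21,28)=5 [24,31)=4

i=0 t=3 v=9: → [3,10),[0,7); WM=0
i=1 t=7 v=6: → [6,13),[3,10); WM=4
i=2 t=11 v=2: → [9,16),[6,13); WM=8; [0,7) fires=1
i=3 t=22 v=8: → [21,28),[18,25); WM=19; [3,10) fires=2 [6,13) fires=2 [9,16) fires=1
i=4 t=24 v=5: → [24,31),[21,28),[18,25); WM=21
i=5 t=25 v=8: → [24,31),[21,28); WM=22
i=6 t=25 v=8: → [24,31),[21,28); WM=22
i=7 t=11 v=2: DROP (t<22-4); WM=22
i=8 t=20 v=3: → [18,25),[15,22); WM=22; [15,22) fires=1
i=9 t=24 v=4: → [24,31),[21,28),[18,25); WM=22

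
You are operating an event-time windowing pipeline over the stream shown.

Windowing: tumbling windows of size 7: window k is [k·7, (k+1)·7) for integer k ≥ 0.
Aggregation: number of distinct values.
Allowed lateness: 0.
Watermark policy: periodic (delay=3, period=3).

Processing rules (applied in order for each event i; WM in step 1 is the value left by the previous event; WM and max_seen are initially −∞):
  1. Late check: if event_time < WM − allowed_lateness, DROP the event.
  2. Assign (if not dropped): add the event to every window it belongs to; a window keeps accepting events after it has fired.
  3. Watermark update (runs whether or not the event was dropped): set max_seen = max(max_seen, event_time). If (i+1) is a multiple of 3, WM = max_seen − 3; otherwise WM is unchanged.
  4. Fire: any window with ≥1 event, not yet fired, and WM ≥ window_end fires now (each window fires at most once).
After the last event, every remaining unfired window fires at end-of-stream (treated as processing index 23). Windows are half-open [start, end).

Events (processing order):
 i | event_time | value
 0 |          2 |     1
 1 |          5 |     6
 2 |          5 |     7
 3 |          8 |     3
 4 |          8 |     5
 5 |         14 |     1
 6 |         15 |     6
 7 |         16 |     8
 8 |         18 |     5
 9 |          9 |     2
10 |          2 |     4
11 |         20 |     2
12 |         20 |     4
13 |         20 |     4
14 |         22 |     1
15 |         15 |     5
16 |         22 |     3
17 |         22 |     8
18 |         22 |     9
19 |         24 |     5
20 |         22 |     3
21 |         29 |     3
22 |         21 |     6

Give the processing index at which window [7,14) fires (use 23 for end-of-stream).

i=0 t=2 v=1: → [0,7); WM=−∞
i=1 t=5 v=6: → [0,7); WM=−∞
i=2 t=5 v=7: → [0,7); WM=2
i=3 t=8 v=3: → [7,14); WM=2
i=4 t=8 v=5: → [7,14); WM=2
i=5 t=14 v=1: → [14,21); WM=11; [0,7) fires=3
i=6 t=15 v=6: → [14,21); WM=11
i=7 t=16 v=8: → [14,21); WM=11
i=8 t=18 v=5: → [14,21); WM=15; [7,14) fires=2
i=9 t=9 v=2: DROP (t<15-0); WM=15
i=10 t=2 v=4: DROP (t<15-0); WM=15
i=11 t=20 v=2: → [14,21); WM=17
i=12 t=20 v=4: → [14,21); WM=17
i=13 t=20 v=4: → [14,21); WM=17
i=14 t=22 v=1: → [21,28); WM=19
i=15 t=15 v=5: DROP (t<19-0); WM=19
i=16 t=22 v=3: → [21,28); WM=19
i=17 t=22 v=8: → [21,28); WM=19
i=18 t=22 v=9: → [21,28); WM=19
i=19 t=24 v=5: → [21,28); WM=19
i=20 t=22 v=3: → [21,28); WM=21; [14,21) fires=6
i=21 t=29 v=3: → [28,35); WM=21
i=22 t=21 v=6: → [21,28); WM=21

8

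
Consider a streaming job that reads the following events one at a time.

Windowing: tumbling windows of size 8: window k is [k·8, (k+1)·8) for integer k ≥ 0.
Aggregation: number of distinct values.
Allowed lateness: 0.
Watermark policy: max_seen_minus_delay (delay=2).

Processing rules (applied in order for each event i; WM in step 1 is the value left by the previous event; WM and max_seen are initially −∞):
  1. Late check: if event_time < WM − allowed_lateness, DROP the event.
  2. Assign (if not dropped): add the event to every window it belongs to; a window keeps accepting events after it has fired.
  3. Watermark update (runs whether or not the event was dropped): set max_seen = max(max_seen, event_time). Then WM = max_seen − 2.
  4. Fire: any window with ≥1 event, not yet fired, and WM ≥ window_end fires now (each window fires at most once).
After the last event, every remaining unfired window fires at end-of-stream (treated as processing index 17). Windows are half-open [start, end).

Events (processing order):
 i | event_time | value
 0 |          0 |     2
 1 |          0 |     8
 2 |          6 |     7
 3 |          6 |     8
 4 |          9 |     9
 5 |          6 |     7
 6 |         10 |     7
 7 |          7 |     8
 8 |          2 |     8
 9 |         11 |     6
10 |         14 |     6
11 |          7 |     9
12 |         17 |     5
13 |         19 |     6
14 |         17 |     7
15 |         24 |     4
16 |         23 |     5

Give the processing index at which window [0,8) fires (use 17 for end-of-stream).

6

i=0 t=0 v=2: → [0,8); WM=-2
i=1 t=0 v=8: → [0,8); WM=-2
i=2 t=6 v=7: → [0,8); WM=4
i=3 t=6 v=8: → [0,8); WM=4
i=4 t=9 v=9: → [8,16); WM=7
i=5 t=6 v=7: DROP (t<7-0); WM=7
i=6 t=10 v=7: → [8,16); WM=8; [0,8) fires=3
i=7 t=7 v=8: DROP (t<8-0); WM=8
i=8 t=2 v=8: DROP (t<8-0); WM=8
i=9 t=11 v=6: → [8,16); WM=9
i=10 t=14 v=6: → [8,16); WM=12
i=11 t=7 v=9: DROP (t<12-0); WM=12
i=12 t=17 v=5: → [16,24); WM=15
i=13 t=19 v=6: → [16,24); WM=17; [8,16) fires=3
i=14 t=17 v=7: → [16,24); WM=17
i=15 t=24 v=4: → [24,32); WM=22
i=16 t=23 v=5: → [16,24); WM=22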